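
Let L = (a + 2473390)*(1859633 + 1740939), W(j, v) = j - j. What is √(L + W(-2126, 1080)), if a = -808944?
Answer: 2*√1498239415778 ≈ 2.4481e+6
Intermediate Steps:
W(j, v) = 0
L = 5992957663112 (L = (-808944 + 2473390)*(1859633 + 1740939) = 1664446*3600572 = 5992957663112)
√(L + W(-2126, 1080)) = √(5992957663112 + 0) = √5992957663112 = 2*√1498239415778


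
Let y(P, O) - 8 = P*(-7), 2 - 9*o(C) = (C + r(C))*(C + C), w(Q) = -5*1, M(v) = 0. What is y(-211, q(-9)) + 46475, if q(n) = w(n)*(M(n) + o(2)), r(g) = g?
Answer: 47960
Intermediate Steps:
w(Q) = -5
o(C) = 2/9 - 4*C**2/9 (o(C) = 2/9 - (C + C)*(C + C)/9 = 2/9 - 2*C*2*C/9 = 2/9 - 4*C**2/9)
q(n) = 70/9 (q(n) = -5*(0 + (2/9 - 4/9*2**2)) = -5*(0 + (2/9 - 4/9*4)) = -5*(0 + (2/9 - 16/9)) = -5*(0 - 14/9) = -5*(-14/9) = 70/9)
y(P, O) = 8 - 7*P (y(P, O) = 8 + P*(-7) = 8 - 7*P)
y(-211, q(-9)) + 46475 = (8 - 7*(-211)) + 46475 = (8 + 1477) + 46475 = 1485 + 46475 = 47960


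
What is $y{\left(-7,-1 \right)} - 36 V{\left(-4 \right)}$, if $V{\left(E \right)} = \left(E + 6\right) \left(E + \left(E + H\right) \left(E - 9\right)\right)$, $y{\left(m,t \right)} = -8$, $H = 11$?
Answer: $6832$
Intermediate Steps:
$V{\left(E \right)} = \left(6 + E\right) \left(E + \left(-9 + E\right) \left(11 + E\right)\right)$ ($V{\left(E \right)} = \left(E + 6\right) \left(E + \left(E + 11\right) \left(E - 9\right)\right) = \left(6 + E\right) \left(E + \left(11 + E\right) \left(-9 + E\right)\right) = \left(6 + E\right) \left(E + \left(-9 + E\right) \left(11 + E\right)\right)$)
$y{\left(-7,-1 \right)} - 36 V{\left(-4 \right)} = -8 - 36 \left(-594 + \left(-4\right)^{3} - -324 + 9 \left(-4\right)^{2}\right) = -8 - 36 \left(-594 - 64 + 324 + 9 \cdot 16\right) = -8 - 36 \left(-594 - 64 + 324 + 144\right) = -8 - -6840 = -8 + 6840 = 6832$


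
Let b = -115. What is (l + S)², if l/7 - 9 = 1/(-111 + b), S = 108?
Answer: 1492972321/51076 ≈ 29230.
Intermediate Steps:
l = 14231/226 (l = 63 + 7/(-111 - 115) = 63 + 7/(-226) = 63 + 7*(-1/226) = 63 - 7/226 = 14231/226 ≈ 62.969)
(l + S)² = (14231/226 + 108)² = (38639/226)² = 1492972321/51076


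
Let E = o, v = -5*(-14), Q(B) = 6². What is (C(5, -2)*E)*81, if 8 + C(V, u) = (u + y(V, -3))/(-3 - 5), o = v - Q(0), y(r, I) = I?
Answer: -81243/4 ≈ -20311.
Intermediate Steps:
Q(B) = 36
v = 70
o = 34 (o = 70 - 1*36 = 70 - 36 = 34)
C(V, u) = -61/8 - u/8 (C(V, u) = -8 + (u - 3)/(-3 - 5) = -8 + (-3 + u)/(-8) = -8 + (-3 + u)*(-⅛) = -8 + (3/8 - u/8) = -61/8 - u/8)
E = 34
(C(5, -2)*E)*81 = ((-61/8 - ⅛*(-2))*34)*81 = ((-61/8 + ¼)*34)*81 = -59/8*34*81 = -1003/4*81 = -81243/4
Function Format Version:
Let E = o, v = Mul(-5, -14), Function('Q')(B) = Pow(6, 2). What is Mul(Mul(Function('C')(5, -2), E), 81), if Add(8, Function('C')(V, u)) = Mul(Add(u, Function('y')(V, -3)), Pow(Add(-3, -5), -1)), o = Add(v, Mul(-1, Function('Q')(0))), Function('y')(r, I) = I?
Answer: Rational(-81243, 4) ≈ -20311.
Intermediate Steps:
Function('Q')(B) = 36
v = 70
o = 34 (o = Add(70, Mul(-1, 36)) = Add(70, -36) = 34)
Function('C')(V, u) = Add(Rational(-61, 8), Mul(Rational(-1, 8), u)) (Function('C')(V, u) = Add(-8, Mul(Add(u, -3), Pow(Add(-3, -5), -1))) = Add(-8, Mul(Add(-3, u), Pow(-8, -1))) = Add(-8, Mul(Add(-3, u), Rational(-1, 8))) = Add(-8, Add(Rational(3, 8), Mul(Rational(-1, 8), u))) = Add(Rational(-61, 8), Mul(Rational(-1, 8), u)))
E = 34
Mul(Mul(Function('C')(5, -2), E), 81) = Mul(Mul(Add(Rational(-61, 8), Mul(Rational(-1, 8), -2)), 34), 81) = Mul(Mul(Add(Rational(-61, 8), Rational(1, 4)), 34), 81) = Mul(Mul(Rational(-59, 8), 34), 81) = Mul(Rational(-1003, 4), 81) = Rational(-81243, 4)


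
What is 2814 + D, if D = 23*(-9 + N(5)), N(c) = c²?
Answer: 3182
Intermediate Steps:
D = 368 (D = 23*(-9 + 5²) = 23*(-9 + 25) = 23*16 = 368)
2814 + D = 2814 + 368 = 3182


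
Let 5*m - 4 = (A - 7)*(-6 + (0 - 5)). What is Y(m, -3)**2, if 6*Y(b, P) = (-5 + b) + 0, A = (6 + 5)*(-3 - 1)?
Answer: 324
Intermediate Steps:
A = -44 (A = 11*(-4) = -44)
m = 113 (m = 4/5 + ((-44 - 7)*(-6 + (0 - 5)))/5 = 4/5 + (-51*(-6 - 5))/5 = 4/5 + (-51*(-11))/5 = 4/5 + (1/5)*561 = 4/5 + 561/5 = 113)
Y(b, P) = -5/6 + b/6 (Y(b, P) = ((-5 + b) + 0)/6 = (-5 + b)/6 = -5/6 + b/6)
Y(m, -3)**2 = (-5/6 + (1/6)*113)**2 = (-5/6 + 113/6)**2 = 18**2 = 324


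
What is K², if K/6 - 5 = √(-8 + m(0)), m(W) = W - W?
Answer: 612 + 720*I*√2 ≈ 612.0 + 1018.2*I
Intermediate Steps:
m(W) = 0
K = 30 + 12*I*√2 (K = 30 + 6*√(-8 + 0) = 30 + 6*√(-8) = 30 + 6*(2*I*√2) = 30 + 12*I*√2 ≈ 30.0 + 16.971*I)
K² = (30 + 12*I*√2)²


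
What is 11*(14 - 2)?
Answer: 132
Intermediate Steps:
11*(14 - 2) = 11*12 = 132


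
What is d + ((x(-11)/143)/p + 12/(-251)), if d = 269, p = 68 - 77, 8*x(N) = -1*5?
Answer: 695053327/2584296 ≈ 268.95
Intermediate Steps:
x(N) = -5/8 (x(N) = (-1*5)/8 = (⅛)*(-5) = -5/8)
p = -9
d + ((x(-11)/143)/p + 12/(-251)) = 269 + (-5/8/143/(-9) + 12/(-251)) = 269 + (-5/8*1/143*(-⅑) + 12*(-1/251)) = 269 + (-5/1144*(-⅑) - 12/251) = 269 + (5/10296 - 12/251) = 269 - 122297/2584296 = 695053327/2584296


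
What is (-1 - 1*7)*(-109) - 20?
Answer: 852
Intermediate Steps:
(-1 - 1*7)*(-109) - 20 = (-1 - 7)*(-109) - 20 = -8*(-109) - 20 = 872 - 20 = 852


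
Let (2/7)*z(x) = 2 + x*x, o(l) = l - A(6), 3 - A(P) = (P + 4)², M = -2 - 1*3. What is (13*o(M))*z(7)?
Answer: 213486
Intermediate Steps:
M = -5 (M = -2 - 3 = -5)
A(P) = 3 - (4 + P)² (A(P) = 3 - (P + 4)² = 3 - (4 + P)²)
o(l) = 97 + l (o(l) = l - (3 - (4 + 6)²) = l - (3 - 1*10²) = l - (3 - 1*100) = l - (3 - 100) = l - 1*(-97) = l + 97 = 97 + l)
z(x) = 7 + 7*x²/2 (z(x) = 7*(2 + x*x)/2 = 7*(2 + x²)/2 = 7 + 7*x²/2)
(13*o(M))*z(7) = (13*(97 - 5))*(7 + (7/2)*7²) = (13*92)*(7 + (7/2)*49) = 1196*(7 + 343/2) = 1196*(357/2) = 213486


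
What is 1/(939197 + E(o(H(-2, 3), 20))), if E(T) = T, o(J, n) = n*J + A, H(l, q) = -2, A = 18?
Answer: 1/939175 ≈ 1.0648e-6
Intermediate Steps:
o(J, n) = 18 + J*n (o(J, n) = n*J + 18 = J*n + 18 = 18 + J*n)
1/(939197 + E(o(H(-2, 3), 20))) = 1/(939197 + (18 - 2*20)) = 1/(939197 + (18 - 40)) = 1/(939197 - 22) = 1/939175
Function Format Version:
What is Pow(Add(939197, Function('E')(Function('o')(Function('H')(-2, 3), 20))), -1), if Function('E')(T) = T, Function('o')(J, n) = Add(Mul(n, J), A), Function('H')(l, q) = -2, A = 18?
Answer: Rational(1, 939175) ≈ 1.0648e-6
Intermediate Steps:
Function('o')(J, n) = Add(18, Mul(J, n)) (Function('o')(J, n) = Add(Mul(n, J), 18) = Add(Mul(J, n), 18) = Add(18, Mul(J, n)))
Pow(Add(939197, Function('E')(Function('o')(Function('H')(-2, 3), 20))), -1) = Pow(Add(939197, Add(18, Mul(-2, 20))), -1) = Pow(Add(939197, Add(18, -40)), -1) = Pow(Add(939197, -22), -1) = Pow(939175, -1) = Rational(1, 939175)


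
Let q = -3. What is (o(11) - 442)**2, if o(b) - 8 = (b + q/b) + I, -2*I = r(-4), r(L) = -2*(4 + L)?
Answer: 21678336/121 ≈ 1.7916e+5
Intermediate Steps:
r(L) = -8 - 2*L
I = 0 (I = -(-8 - 2*(-4))/2 = -(-8 + 8)/2 = -1/2*0 = 0)
o(b) = 8 + b - 3/b (o(b) = 8 + ((b - 3/b) + 0) = 8 + (b - 3/b) = 8 + b - 3/b)
(o(11) - 442)**2 = ((8 + 11 - 3/11) - 442)**2 = (206/11 - 442)**2 = (-4656/11)**2 = 21678336/121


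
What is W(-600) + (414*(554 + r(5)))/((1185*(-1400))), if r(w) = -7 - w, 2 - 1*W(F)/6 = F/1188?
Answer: 67954933/4562250 ≈ 14.895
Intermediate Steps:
W(F) = 12 - F/198 (W(F) = 12 - 6*F/1188 = 12 - F/198)
W(-600) + (414*(554 + r(5)))/((1185*(-1400))) = (12 - 1/198*(-600)) + (414*(554 + (-7 - 1*5)))/((1185*(-1400))) = (12 + 100/33) + (414*(554 + (-7 - 5)))/(-1659000) = 496/33 + (414*(554 - 12))*(-1/1659000) = 496/33 + (414*542)*(-1/1659000) = 496/33 + 224388*(-1/1659000) = 496/33 - 18699/138250 = 67954933/4562250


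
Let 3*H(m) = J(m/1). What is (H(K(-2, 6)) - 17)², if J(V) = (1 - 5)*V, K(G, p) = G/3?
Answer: 21025/81 ≈ 259.57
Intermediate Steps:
K(G, p) = G/3 (K(G, p) = G*(⅓) = G/3)
J(V) = -4*V
H(m) = -4*m/3 (H(m) = (-4*m/1)/3 = (-4*m)/3 = -4*m/3)
(H(K(-2, 6)) - 17)² = (-4*(-2)/9 - 17)² = (-4/3*(-⅔) - 17)² = (8/9 - 17)² = (-145/9)² = 21025/81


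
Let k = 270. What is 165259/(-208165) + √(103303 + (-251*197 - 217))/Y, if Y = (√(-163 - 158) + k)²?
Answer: (-89239860*√321 + 11994332961*I - 208165*I*√53639)/(624495*(-24193*I + 180*√321)) ≈ -0.79075 - 0.00041794*I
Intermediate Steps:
Y = (270 + I*√321)² (Y = (√(-163 - 158) + 270)² = (√(-321) + 270)² = (I*√321 + 270)² = (270 + I*√321)² ≈ 72579.0 + 9674.9*I)
165259/(-208165) + √(103303 + (-251*197 - 217))/Y = 165259/(-208165) + √(103303 + (-251*197 - 217))/((270 + I*√321)²) = 165259*(-1/208165) + √(103303 + (-49447 - 217))/(270 + I*√321)² = -165259/208165 + √(103303 - 49664)/(270 + I*√321)² = -165259/208165 + √53639/(270 + I*√321)²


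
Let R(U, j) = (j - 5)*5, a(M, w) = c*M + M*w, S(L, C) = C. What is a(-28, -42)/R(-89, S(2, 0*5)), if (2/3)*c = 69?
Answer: 1722/25 ≈ 68.880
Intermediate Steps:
c = 207/2 (c = (3/2)*69 = 207/2 ≈ 103.50)
a(M, w) = 207*M/2 + M*w
R(U, j) = -25 + 5*j (R(U, j) = (-5 + j)*5 = -25 + 5*j)
a(-28, -42)/R(-89, S(2, 0*5)) = ((½)*(-28)*(207 + 2*(-42)))/(-25 + 5*(0*5)) = ((½)*(-28)*(207 - 84))/(-25 + 5*0) = ((½)*(-28)*123)/(-25 + 0) = -1722/(-25) = -1722*(-1/25) = 1722/25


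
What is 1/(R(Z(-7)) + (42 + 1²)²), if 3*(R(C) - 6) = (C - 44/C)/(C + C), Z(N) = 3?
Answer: 54/100135 ≈ 0.00053927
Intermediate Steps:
R(C) = 6 + (C - 44/C)/(6*C) (R(C) = 6 + ((C - 44/C)/(C + C))/3 = 6 + ((C - 44/C)/((2*C)))/3 = 6 + ((C - 44/C)*(1/(2*C)))/3 = 6 + ((C - 44/C)/(2*C))/3 = 6 + (C - 44/C)/(6*C))
1/(R(Z(-7)) + (42 + 1²)²) = 1/((37/6 - 22/3/3²) + (42 + 1²)²) = 1/((37/6 - 22/3*⅑) + (42 + 1)²) = 1/((37/6 - 22/27) + 43²) = 1/(289/54 + 1849) = 1/(100135/54) = 54/100135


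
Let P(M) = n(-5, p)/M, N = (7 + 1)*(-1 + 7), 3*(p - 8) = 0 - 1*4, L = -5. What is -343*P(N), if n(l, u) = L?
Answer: 1715/48 ≈ 35.729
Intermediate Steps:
p = 20/3 (p = 8 + (0 - 1*4)/3 = 8 + (0 - 4)/3 = 8 + (⅓)*(-4) = 8 - 4/3 = 20/3 ≈ 6.6667)
n(l, u) = -5
N = 48 (N = 8*6 = 48)
P(M) = -5/M
-343*P(N) = -(-1715)/48 = -343*(-5/48) = 1715/48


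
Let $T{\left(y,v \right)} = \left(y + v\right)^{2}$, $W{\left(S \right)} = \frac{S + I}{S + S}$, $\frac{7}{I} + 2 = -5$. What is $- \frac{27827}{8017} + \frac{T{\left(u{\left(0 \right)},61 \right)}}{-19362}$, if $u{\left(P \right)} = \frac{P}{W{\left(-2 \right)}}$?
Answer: $- \frac{568617631}{155225154} \approx -3.6632$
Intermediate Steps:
$I = -1$ ($I = \frac{7}{-2 - 5} = \frac{7}{-7} = 7 \left(- \frac{1}{7}\right) = -1$)
$W{\left(S \right)} = \frac{-1 + S}{2 S}$ ($W{\left(S \right)} = \frac{S - 1}{S + S} = \frac{-1 + S}{2 S}$)
$u{\left(P \right)} = \frac{4 P}{3}$ ($u{\left(P \right)} = \frac{P}{\frac{1}{2} \frac{1}{-2} \left(-1 - 2\right)} = \frac{P}{\frac{1}{2} \left(- \frac{1}{2}\right) \left(-3\right)} = \frac{P}{\frac{3}{4}} = P \frac{4}{3} = \frac{4 P}{3}$)
$T{\left(y,v \right)} = \left(v + y\right)^{2}$
$- \frac{27827}{8017} + \frac{T{\left(u{\left(0 \right)},61 \right)}}{-19362} = - \frac{27827}{8017} + \frac{\left(61 + \frac{4}{3} \cdot 0\right)^{2}}{-19362} = \left(-27827\right) \frac{1}{8017} + \left(61 + 0\right)^{2} \left(- \frac{1}{19362}\right) = - \frac{27827}{8017} + 61^{2} \left(- \frac{1}{19362}\right) = - \frac{27827}{8017} + 3721 \left(- \frac{1}{19362}\right) = - \frac{27827}{8017} - \frac{3721}{19362} = - \frac{568617631}{155225154}$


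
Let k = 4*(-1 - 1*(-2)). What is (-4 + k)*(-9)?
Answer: 0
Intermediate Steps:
k = 4 (k = 4*(-1 + 2) = 4*1 = 4)
(-4 + k)*(-9) = (-4 + 4)*(-9) = 0*(-9) = 0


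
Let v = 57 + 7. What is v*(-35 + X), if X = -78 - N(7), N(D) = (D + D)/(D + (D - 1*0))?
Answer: -7296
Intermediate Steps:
N(D) = 1 (N(D) = (2*D)/(D + (D + 0)) = (2*D)/(D + D) = (2*D)/((2*D)) = (2*D)*(1/(2*D)) = 1)
v = 64
X = -79 (X = -78 - 1*1 = -78 - 1 = -79)
v*(-35 + X) = 64*(-35 - 79) = 64*(-114) = -7296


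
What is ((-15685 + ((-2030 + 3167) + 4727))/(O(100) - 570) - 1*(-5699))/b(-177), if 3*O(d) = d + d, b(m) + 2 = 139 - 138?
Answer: -8634953/1510 ≈ -5718.5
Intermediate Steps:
b(m) = -1 (b(m) = -2 + (139 - 138) = -2 + 1 = -1)
O(d) = 2*d/3 (O(d) = (d + d)/3 = (2*d)/3 = 2*d/3)
((-15685 + ((-2030 + 3167) + 4727))/(O(100) - 570) - 1*(-5699))/b(-177) = ((-15685 + ((-2030 + 3167) + 4727))/((⅔)*100 - 570) - 1*(-5699))/(-1) = ((-15685 + (1137 + 4727))/(200/3 - 570) + 5699)*(-1) = ((-15685 + 5864)/(-1510/3) + 5699)*(-1) = (-9821*(-3/1510) + 5699)*(-1) = (29463/1510 + 5699)*(-1) = (8634953/1510)*(-1) = -8634953/1510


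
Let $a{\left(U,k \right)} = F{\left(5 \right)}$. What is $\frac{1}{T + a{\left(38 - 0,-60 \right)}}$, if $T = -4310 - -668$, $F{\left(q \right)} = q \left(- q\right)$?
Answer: $- \frac{1}{3667} \approx -0.0002727$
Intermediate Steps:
$F{\left(q \right)} = - q^{2}$
$a{\left(U,k \right)} = -25$ ($a{\left(U,k \right)} = - 5^{2} = \left(-1\right) 25 = -25$)
$T = -3642$ ($T = -4310 + 668 = -3642$)
$\frac{1}{T + a{\left(38 - 0,-60 \right)}} = \frac{1}{-3642 - 25} = \frac{1}{-3667} = - \frac{1}{3667}$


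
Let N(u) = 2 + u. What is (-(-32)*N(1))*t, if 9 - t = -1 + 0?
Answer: 960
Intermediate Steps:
t = 10 (t = 9 - (-1 + 0) = 9 - 1*(-1) = 9 + 1 = 10)
(-(-32)*N(1))*t = -(-32)*(2 + 1)*10 = -(-32)*3*10 = -4*(-24)*10 = 96*10 = 960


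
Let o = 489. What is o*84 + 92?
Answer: 41168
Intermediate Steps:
o*84 + 92 = 489*84 + 92 = 41076 + 92 = 41168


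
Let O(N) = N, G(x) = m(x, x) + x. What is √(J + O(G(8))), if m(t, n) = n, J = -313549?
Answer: 3*I*√34837 ≈ 559.94*I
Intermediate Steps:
G(x) = 2*x (G(x) = x + x = 2*x)
√(J + O(G(8))) = √(-313549 + 2*8) = √(-313549 + 16) = √(-313533) = 3*I*√34837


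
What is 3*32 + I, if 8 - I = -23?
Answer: 127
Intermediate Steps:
I = 31 (I = 8 - 1*(-23) = 8 + 23 = 31)
3*32 + I = 3*32 + 31 = 96 + 31 = 127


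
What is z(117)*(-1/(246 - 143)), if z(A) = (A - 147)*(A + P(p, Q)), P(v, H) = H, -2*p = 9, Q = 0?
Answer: 3510/103 ≈ 34.078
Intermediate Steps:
p = -9/2 (p = -½*9 = -9/2 ≈ -4.5000)
z(A) = A*(-147 + A) (z(A) = (A - 147)*(A + 0) = (-147 + A)*A = A*(-147 + A))
z(117)*(-1/(246 - 143)) = (117*(-147 + 117))*(-1/(246 - 143)) = (117*(-30))*(-1/103) = -(-3510)/103 = -3510*(-1/103) = 3510/103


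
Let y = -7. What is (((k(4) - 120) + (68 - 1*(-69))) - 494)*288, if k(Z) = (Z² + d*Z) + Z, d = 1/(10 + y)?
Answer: -131232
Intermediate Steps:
d = ⅓ (d = 1/(10 - 7) = 1/3 = ⅓ ≈ 0.33333)
k(Z) = Z² + 4*Z/3 (k(Z) = (Z² + Z/3) + Z = Z² + 4*Z/3)
(((k(4) - 120) + (68 - 1*(-69))) - 494)*288 = ((((⅓)*4*(4 + 3*4) - 120) + (68 - 1*(-69))) - 494)*288 = ((((⅓)*4*(4 + 12) - 120) + (68 + 69)) - 494)*288 = ((((⅓)*4*16 - 120) + 137) - 494)*288 = (((64/3 - 120) + 137) - 494)*288 = ((-296/3 + 137) - 494)*288 = (115/3 - 494)*288 = -1367/3*288 = -131232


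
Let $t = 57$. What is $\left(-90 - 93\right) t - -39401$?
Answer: $28970$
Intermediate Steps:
$\left(-90 - 93\right) t - -39401 = \left(-90 - 93\right) 57 - -39401 = \left(-183\right) 57 + 39401 = -10431 + 39401 = 28970$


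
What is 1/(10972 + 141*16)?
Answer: 1/13228 ≈ 7.5597e-5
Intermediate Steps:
1/(10972 + 141*16) = 1/(10972 + 2256) = 1/13228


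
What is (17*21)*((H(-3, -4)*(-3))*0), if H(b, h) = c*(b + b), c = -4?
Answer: 0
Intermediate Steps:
H(b, h) = -8*b (H(b, h) = -4*(b + b) = -8*b)
(17*21)*((H(-3, -4)*(-3))*0) = (17*21)*((-8*(-3)*(-3))*0) = 357*((24*(-3))*0) = 357*(-72*0) = 357*0 = 0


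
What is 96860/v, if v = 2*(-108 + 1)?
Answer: -48430/107 ≈ -452.62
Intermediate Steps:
v = -214 (v = 2*(-107) = -214)
96860/v = 96860/(-214) = 96860*(-1/214) = -48430/107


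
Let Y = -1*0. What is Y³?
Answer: 0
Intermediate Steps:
Y = 0
Y³ = 0³ = 0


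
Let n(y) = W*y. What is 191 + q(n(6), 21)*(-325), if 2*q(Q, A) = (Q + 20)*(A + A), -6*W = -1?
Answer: -143134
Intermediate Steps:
W = ⅙ (W = -⅙*(-1) = ⅙ ≈ 0.16667)
n(y) = y/6
q(Q, A) = A*(20 + Q) (q(Q, A) = ((Q + 20)*(A + A))/2 = ((20 + Q)*(2*A))/2 = (2*A*(20 + Q))/2 = A*(20 + Q))
191 + q(n(6), 21)*(-325) = 191 + (21*(20 + (⅙)*6))*(-325) = 191 + (21*(20 + 1))*(-325) = 191 + (21*21)*(-325) = 191 + 441*(-325) = 191 - 143325 = -143134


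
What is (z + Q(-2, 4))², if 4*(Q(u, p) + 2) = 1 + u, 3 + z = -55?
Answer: 58081/16 ≈ 3630.1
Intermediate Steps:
z = -58 (z = -3 - 55 = -58)
Q(u, p) = -7/4 + u/4 (Q(u, p) = -2 + (1 + u)/4 = -2 + (¼ + u/4) = -7/4 + u/4)
(z + Q(-2, 4))² = (-58 + (-7/4 + (¼)*(-2)))² = (-58 + (-7/4 - ½))² = (-58 - 9/4)² = (-241/4)² = 58081/16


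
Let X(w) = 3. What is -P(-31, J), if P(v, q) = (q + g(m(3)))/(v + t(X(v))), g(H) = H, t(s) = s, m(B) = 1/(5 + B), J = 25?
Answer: 201/224 ≈ 0.89732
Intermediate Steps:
P(v, q) = (1/8 + q)/(3 + v) (P(v, q) = (q + 1/(5 + 3))/(v + 3) = (q + 1/8)/(3 + v) = (1/8 + q)/(3 + v))
-P(-31, J) = -(1/8 + 25)/(3 - 31) = -201/((-28)*8) = -(-1)*201/(28*8) = -1*(-201/224) = 201/224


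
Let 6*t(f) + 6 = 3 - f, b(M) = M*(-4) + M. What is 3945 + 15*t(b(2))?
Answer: 7905/2 ≈ 3952.5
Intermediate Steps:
b(M) = -3*M (b(M) = -4*M + M = -3*M)
t(f) = -1/2 - f/6 (t(f) = -1 + (3 - f)/6 = -1 + (1/2 - f/6) = -1/2 - f/6)
3945 + 15*t(b(2)) = 3945 + 15*(-1/2 - (-1)*2/2) = 3945 + 15*(-1/2 - 1/6*(-6)) = 3945 + 15*(-1/2 + 1) = 3945 + 15*(1/2) = 3945 + 15/2 = 7905/2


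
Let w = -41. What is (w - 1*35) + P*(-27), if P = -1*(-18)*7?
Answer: -3478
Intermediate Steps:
P = 126 (P = 18*7 = 126)
(w - 1*35) + P*(-27) = (-41 - 1*35) + 126*(-27) = (-41 - 35) - 3402 = -76 - 3402 = -3478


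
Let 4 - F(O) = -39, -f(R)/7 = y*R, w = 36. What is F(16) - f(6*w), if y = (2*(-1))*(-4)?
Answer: 12139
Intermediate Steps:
y = 8 (y = -2*(-4) = 8)
f(R) = -56*R
F(O) = 43 (F(O) = 4 - 1*(-39) = 4 + 39 = 43)
F(16) - f(6*w) = 43 - (-56)*6*36 = 43 - (-56)*216 = 43 - 1*(-12096) = 43 + 12096 = 12139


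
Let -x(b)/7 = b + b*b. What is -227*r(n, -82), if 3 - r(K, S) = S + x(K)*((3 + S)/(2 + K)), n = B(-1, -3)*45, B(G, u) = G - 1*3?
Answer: -2024021665/89 ≈ -2.2742e+7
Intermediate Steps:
B(G, u) = -3 + G (B(G, u) = G - 3 = -3 + G)
x(b) = -7*b - 7*b² (x(b) = -7*(b + b*b) = -7*(b + b²) = -7*b - 7*b²)
n = -180 (n = (-3 - 1)*45 = -4*45 = -180)
r(K, S) = 3 - S + 7*K*(1 + K)*(3 + S)/(2 + K) (r(K, S) = 3 - (S + (-7*K*(1 + K))*((3 + S)/(2 + K))) = 3 - (S - 7*K*(1 + K)*(3 + S)/(2 + K)) = 3 + (-S + 7*K*(1 + K)*(3 + S)/(2 + K)) = 3 - S + 7*K*(1 + K)*(3 + S)/(2 + K))
-227*r(n, -82) = -227*(6 - 2*(-82) + 21*(-180)² + 24*(-180) + 6*(-180)*(-82) + 7*(-82)*(-180)²)/(2 - 180) = -227*(6 + 164 + 21*32400 - 4320 + 88560 + 7*(-82)*32400)/(-178) = -(-227)*(6 + 164 + 680400 - 4320 + 88560 - 18597600)/178 = -(-227)*(-17832790)/178 = -227*8916395/89 = -2024021665/89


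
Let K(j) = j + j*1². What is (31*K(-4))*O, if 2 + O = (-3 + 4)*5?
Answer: -744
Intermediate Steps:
O = 3 (O = -2 + (-3 + 4)*5 = -2 + 1*5 = -2 + 5 = 3)
K(j) = 2*j (K(j) = j + j*1 = j + j = 2*j)
(31*K(-4))*O = (31*(2*(-4)))*3 = (31*(-8))*3 = -248*3 = -744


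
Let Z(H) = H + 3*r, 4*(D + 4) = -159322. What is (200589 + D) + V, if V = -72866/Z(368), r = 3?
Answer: 121063161/754 ≈ 1.6056e+5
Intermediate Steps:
D = -79669/2 (D = -4 + (1/4)*(-159322) = -4 - 79661/2 = -79669/2 ≈ -39835.)
Z(H) = 9 + H (Z(H) = H + 3*3 = H + 9 = 9 + H)
V = -72866/377 (V = -72866/(9 + 368) = -72866/377 ≈ -193.28)
(200589 + D) + V = (200589 - 79669/2) - 72866/377 = 321509/2 - 72866/377 = 121063161/754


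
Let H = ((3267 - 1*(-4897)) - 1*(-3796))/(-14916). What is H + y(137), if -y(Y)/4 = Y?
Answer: -2046482/3729 ≈ -548.80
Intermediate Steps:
y(Y) = -4*Y
H = -2990/3729 (H = ((3267 + 4897) + 3796)*(-1/14916) = (8164 + 3796)*(-1/14916) = 11960*(-1/14916) = -2990/3729 ≈ -0.80182)
H + y(137) = -2990/3729 - 4*137 = -2990/3729 - 548 = -2046482/3729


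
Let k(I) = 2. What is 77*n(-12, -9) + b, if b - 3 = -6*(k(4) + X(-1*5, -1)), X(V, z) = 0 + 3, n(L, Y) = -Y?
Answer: 666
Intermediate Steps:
X(V, z) = 3
b = -27 (b = 3 - 6*(2 + 3) = 3 - 6*5 = 3 - 30 = -27)
77*n(-12, -9) + b = 77*(-1*(-9)) - 27 = 77*9 - 27 = 693 - 27 = 666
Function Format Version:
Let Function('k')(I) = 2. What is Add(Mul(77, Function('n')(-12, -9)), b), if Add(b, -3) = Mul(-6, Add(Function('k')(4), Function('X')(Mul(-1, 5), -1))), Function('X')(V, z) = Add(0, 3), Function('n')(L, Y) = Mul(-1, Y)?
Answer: 666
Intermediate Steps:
Function('X')(V, z) = 3
b = -27 (b = Add(3, Mul(-6, Add(2, 3))) = Add(3, Mul(-6, 5)) = Add(3, -30) = -27)
Add(Mul(77, Function('n')(-12, -9)), b) = Add(Mul(77, Mul(-1, -9)), -27) = Add(Mul(77, 9), -27) = Add(693, -27) = 666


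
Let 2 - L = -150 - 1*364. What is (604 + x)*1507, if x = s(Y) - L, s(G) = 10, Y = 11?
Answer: 147686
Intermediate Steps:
L = 516 (L = 2 - (-150 - 1*364) = 2 - (-150 - 364) = 2 - 1*(-514) = 2 + 514 = 516)
x = -506 (x = 10 - 1*516 = 10 - 516 = -506)
(604 + x)*1507 = (604 - 506)*1507 = 98*1507 = 147686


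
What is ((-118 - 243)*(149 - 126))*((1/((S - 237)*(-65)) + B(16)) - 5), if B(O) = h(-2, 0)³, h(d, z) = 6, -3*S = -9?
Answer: -26646909233/15210 ≈ -1.7519e+6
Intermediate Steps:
S = 3 (S = -⅓*(-9) = 3)
B(O) = 216 (B(O) = 6³ = 216)
((-118 - 243)*(149 - 126))*((1/((S - 237)*(-65)) + B(16)) - 5) = ((-118 - 243)*(149 - 126))*((1/((3 - 237)*(-65)) + 216) - 5) = (-361*23)*((-1/65/(-234) + 216) - 5) = -8303*((-1/234*(-1/65) + 216) - 5) = -8303*((1/15210 + 216) - 5) = -8303*(3285361/15210 - 5) = -8303*3209311/15210 = -26646909233/15210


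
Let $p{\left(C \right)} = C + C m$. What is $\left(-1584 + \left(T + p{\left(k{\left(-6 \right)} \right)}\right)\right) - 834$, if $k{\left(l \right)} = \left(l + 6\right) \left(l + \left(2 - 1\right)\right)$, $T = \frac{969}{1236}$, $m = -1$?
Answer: $- \frac{995893}{412} \approx -2417.2$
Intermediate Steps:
$T = \frac{323}{412}$ ($T = 969 \cdot \frac{1}{1236} = \frac{323}{412} \approx 0.78398$)
$k{\left(l \right)} = \left(1 + l\right) \left(6 + l\right)$ ($k{\left(l \right)} = \left(6 + l\right) \left(l + 1\right) = \left(6 + l\right) \left(1 + l\right) = \left(1 + l\right) \left(6 + l\right)$)
$p{\left(C \right)} = 0$ ($p{\left(C \right)} = C + C \left(-1\right) = C - C = 0$)
$\left(-1584 + \left(T + p{\left(k{\left(-6 \right)} \right)}\right)\right) - 834 = \left(-1584 + \left(\frac{323}{412} + 0\right)\right) - 834 = \left(-1584 + \frac{323}{412}\right) - 834 = - \frac{652285}{412} - 834 = - \frac{995893}{412}$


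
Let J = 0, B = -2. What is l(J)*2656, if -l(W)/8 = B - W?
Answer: 42496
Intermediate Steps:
l(W) = 16 + 8*W (l(W) = -8*(-2 - W) = 16 + 8*W)
l(J)*2656 = (16 + 8*0)*2656 = (16 + 0)*2656 = 16*2656 = 42496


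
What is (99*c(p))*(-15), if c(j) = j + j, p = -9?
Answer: 26730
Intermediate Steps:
c(j) = 2*j
(99*c(p))*(-15) = (99*(2*(-9)))*(-15) = (99*(-18))*(-15) = -1782*(-15) = 26730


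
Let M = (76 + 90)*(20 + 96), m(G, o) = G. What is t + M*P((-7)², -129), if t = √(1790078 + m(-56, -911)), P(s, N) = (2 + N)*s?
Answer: -119830088 + √1790022 ≈ -1.1983e+8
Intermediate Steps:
P(s, N) = s*(2 + N)
M = 19256 (M = 166*116 = 19256)
t = √1790022 (t = √(1790078 - 56) = √1790022 ≈ 1337.9)
t + M*P((-7)², -129) = √1790022 + 19256*((-7)²*(2 - 129)) = √1790022 + 19256*(49*(-127)) = √1790022 + 19256*(-6223) = √1790022 - 119830088 = -119830088 + √1790022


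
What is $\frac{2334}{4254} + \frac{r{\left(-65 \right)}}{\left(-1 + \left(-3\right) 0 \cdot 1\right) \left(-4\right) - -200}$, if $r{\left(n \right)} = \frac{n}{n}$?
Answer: $\frac{80065}{144636} \approx 0.55356$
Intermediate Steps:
$r{\left(n \right)} = 1$
$\frac{2334}{4254} + \frac{r{\left(-65 \right)}}{\left(-1 + \left(-3\right) 0 \cdot 1\right) \left(-4\right) - -200} = \frac{2334}{4254} + 1 \frac{1}{\left(-1 + \left(-3\right) 0 \cdot 1\right) \left(-4\right) - -200} = 2334 \cdot \frac{1}{4254} + 1 \frac{1}{\left(-1 + 0 \cdot 1\right) \left(-4\right) + 200} = \frac{389}{709} + 1 \frac{1}{\left(-1 + 0\right) \left(-4\right) + 200} = \frac{389}{709} + 1 \frac{1}{\left(-1\right) \left(-4\right) + 200} = \frac{389}{709} + 1 \frac{1}{4 + 200} = \frac{389}{709} + 1 \cdot \frac{1}{204} = \frac{389}{709} + \frac{1}{204} = \frac{80065}{144636}$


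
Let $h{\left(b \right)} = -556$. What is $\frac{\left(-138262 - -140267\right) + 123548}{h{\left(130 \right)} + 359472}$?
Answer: $\frac{125553}{358916} \approx 0.34981$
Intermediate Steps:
$\frac{\left(-138262 - -140267\right) + 123548}{h{\left(130 \right)} + 359472} = \frac{\left(-138262 - -140267\right) + 123548}{-556 + 359472} = \frac{\left(-138262 + 140267\right) + 123548}{358916} = \left(2005 + 123548\right) \frac{1}{358916} = 125553 \cdot \frac{1}{358916} = \frac{125553}{358916}$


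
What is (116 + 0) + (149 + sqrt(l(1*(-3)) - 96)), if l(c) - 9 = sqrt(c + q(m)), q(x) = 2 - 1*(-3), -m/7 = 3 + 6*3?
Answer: 265 + sqrt(-87 + sqrt(2)) ≈ 265.0 + 9.2513*I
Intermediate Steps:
m = -147 (m = -7*(3 + 6*3) = -7*(3 + 18) = -7*21 = -147)
q(x) = 5 (q(x) = 2 + 3 = 5)
l(c) = 9 + sqrt(5 + c) (l(c) = 9 + sqrt(c + 5) = 9 + sqrt(5 + c))
(116 + 0) + (149 + sqrt(l(1*(-3)) - 96)) = (116 + 0) + (149 + sqrt((9 + sqrt(5 + 1*(-3))) - 96)) = 116 + (149 + sqrt((9 + sqrt(5 - 3)) - 96)) = 116 + (149 + sqrt((9 + sqrt(2)) - 96)) = 116 + (149 + sqrt(-87 + sqrt(2))) = 265 + sqrt(-87 + sqrt(2))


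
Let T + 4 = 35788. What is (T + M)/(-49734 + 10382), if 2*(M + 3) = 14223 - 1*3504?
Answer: -82281/78704 ≈ -1.0454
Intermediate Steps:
T = 35784 (T = -4 + 35788 = 35784)
M = 10713/2 (M = -3 + (14223 - 1*3504)/2 = -3 + (14223 - 3504)/2 = -3 + (½)*10719 = -3 + 10719/2 = 10713/2 ≈ 5356.5)
(T + M)/(-49734 + 10382) = (35784 + 10713/2)/(-49734 + 10382) = (82281/2)/(-39352) = (82281/2)*(-1/39352) = -82281/78704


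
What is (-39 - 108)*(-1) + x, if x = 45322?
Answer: 45469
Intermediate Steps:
(-39 - 108)*(-1) + x = (-39 - 108)*(-1) + 45322 = -147*(-1) + 45322 = 147 + 45322 = 45469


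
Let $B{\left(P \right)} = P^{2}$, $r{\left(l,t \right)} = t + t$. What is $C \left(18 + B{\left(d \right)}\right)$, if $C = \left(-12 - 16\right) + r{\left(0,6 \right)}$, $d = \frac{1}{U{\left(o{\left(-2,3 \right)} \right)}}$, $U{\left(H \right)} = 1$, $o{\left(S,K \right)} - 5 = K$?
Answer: $-304$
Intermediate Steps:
$o{\left(S,K \right)} = 5 + K$
$r{\left(l,t \right)} = 2 t$
$d = 1$ ($d = 1^{-1} = 1$)
$C = -16$ ($C = \left(-12 - 16\right) + 2 \cdot 6 = -28 + 12 = -16$)
$C \left(18 + B{\left(d \right)}\right) = - 16 \left(18 + 1^{2}\right) = - 16 \left(18 + 1\right) = \left(-16\right) 19 = -304$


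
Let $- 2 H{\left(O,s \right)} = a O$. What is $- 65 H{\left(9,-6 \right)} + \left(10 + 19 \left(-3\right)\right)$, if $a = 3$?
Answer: $\frac{1661}{2} \approx 830.5$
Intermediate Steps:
$H{\left(O,s \right)} = - \frac{3 O}{2}$
$- 65 H{\left(9,-6 \right)} + \left(10 + 19 \left(-3\right)\right) = - 65 \left(\left(- \frac{3}{2}\right) 9\right) + \left(10 + 19 \left(-3\right)\right) = \left(-65\right) \left(- \frac{27}{2}\right) + \left(10 - 57\right) = \frac{1755}{2} - 47 = \frac{1661}{2}$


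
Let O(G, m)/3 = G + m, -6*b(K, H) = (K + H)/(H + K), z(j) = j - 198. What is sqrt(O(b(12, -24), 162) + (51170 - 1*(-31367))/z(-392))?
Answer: sqrt(30076430)/295 ≈ 18.591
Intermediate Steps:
z(j) = -198 + j
b(K, H) = -1/6 (b(K, H) = -(K + H)/(6*(H + K)) = -(H + K)/(6*(H + K)) = -1/6*1 = -1/6)
O(G, m) = 3*G + 3*m (O(G, m) = 3*(G + m) = 3*G + 3*m)
sqrt(O(b(12, -24), 162) + (51170 - 1*(-31367))/z(-392)) = sqrt((3*(-1/6) + 3*162) + (51170 - 1*(-31367))/(-198 - 392)) = sqrt((-1/2 + 486) + (51170 + 31367)/(-590)) = sqrt(971/2 + 82537*(-1/590)) = sqrt(971/2 - 82537/590) = sqrt(101954/295) = sqrt(30076430)/295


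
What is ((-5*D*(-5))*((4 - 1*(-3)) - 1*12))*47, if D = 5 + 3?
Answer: -47000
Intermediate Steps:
D = 8
((-5*D*(-5))*((4 - 1*(-3)) - 1*12))*47 = ((-5*8*(-5))*((4 - 1*(-3)) - 1*12))*47 = ((-40*(-5))*((4 + 3) - 12))*47 = (200*(7 - 12))*47 = (200*(-5))*47 = -1000*47 = -47000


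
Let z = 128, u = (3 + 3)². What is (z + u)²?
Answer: 26896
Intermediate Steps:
u = 36 (u = 6² = 36)
(z + u)² = (128 + 36)² = 164² = 26896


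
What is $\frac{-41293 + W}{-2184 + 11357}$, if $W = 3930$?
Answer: $- \frac{37363}{9173} \approx -4.0732$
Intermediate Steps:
$\frac{-41293 + W}{-2184 + 11357} = \frac{-41293 + 3930}{-2184 + 11357} = - \frac{37363}{9173}$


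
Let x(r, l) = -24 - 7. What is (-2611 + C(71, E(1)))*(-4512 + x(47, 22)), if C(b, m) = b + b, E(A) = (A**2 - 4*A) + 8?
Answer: 11216667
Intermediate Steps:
x(r, l) = -31
E(A) = 8 + A**2 - 4*A
C(b, m) = 2*b
(-2611 + C(71, E(1)))*(-4512 + x(47, 22)) = (-2611 + 2*71)*(-4512 - 31) = (-2611 + 142)*(-4543) = -2469*(-4543) = 11216667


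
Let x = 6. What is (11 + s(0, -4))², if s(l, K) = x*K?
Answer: 169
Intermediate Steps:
s(l, K) = 6*K
(11 + s(0, -4))² = (11 + 6*(-4))² = (11 - 24)² = (-13)² = 169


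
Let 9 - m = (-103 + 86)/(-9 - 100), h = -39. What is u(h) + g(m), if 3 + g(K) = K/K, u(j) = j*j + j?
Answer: 1480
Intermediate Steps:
u(j) = j + j**2 (u(j) = j**2 + j = j + j**2)
m = 964/109 (m = 9 - (-103 + 86)/(-9 - 100) = 9 - (-17)/(-109) = 9 - (-17)*(-1)/109 = 9 - 1*17/109 = 9 - 17/109 = 964/109 ≈ 8.8440)
g(K) = -2 (g(K) = -3 + K/K = -3 + 1 = -2)
u(h) + g(m) = -39*(1 - 39) - 2 = -39*(-38) - 2 = 1482 - 2 = 1480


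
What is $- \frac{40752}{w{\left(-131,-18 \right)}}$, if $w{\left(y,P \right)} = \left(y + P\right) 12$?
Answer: $\frac{3396}{149} \approx 22.792$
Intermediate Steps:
$w{\left(y,P \right)} = 12 P + 12 y$ ($w{\left(y,P \right)} = \left(P + y\right) 12 = 12 P + 12 y$)
$- \frac{40752}{w{\left(-131,-18 \right)}} = - \frac{40752}{12 \left(-18\right) + 12 \left(-131\right)} = - \frac{40752}{-216 - 1572} = - \frac{40752}{-1788} = \left(-40752\right) \left(- \frac{1}{1788}\right) = \frac{3396}{149}$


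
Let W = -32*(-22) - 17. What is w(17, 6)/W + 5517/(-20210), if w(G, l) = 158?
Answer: -596999/13884270 ≈ -0.042998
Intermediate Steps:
W = 687 (W = 704 - 17 = 687)
w(17, 6)/W + 5517/(-20210) = 158/687 + 5517/(-20210) = 158*(1/687) + 5517*(-1/20210) = 158/687 - 5517/20210 = -596999/13884270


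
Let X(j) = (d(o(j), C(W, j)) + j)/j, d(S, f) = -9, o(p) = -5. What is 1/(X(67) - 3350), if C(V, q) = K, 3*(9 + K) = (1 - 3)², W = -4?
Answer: -67/224392 ≈ -0.00029858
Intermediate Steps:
K = -23/3 (K = -9 + (1 - 3)²/3 = -9 + (⅓)*(-2)² = -9 + (⅓)*4 = -9 + 4/3 = -23/3 ≈ -7.6667)
C(V, q) = -23/3
X(j) = (-9 + j)/j
1/(X(67) - 3350) = 1/((-9 + 67)/67 - 3350) = 1/((1/67)*58 - 3350) = 1/(58/67 - 3350) = 1/(-224392/67) = -67/224392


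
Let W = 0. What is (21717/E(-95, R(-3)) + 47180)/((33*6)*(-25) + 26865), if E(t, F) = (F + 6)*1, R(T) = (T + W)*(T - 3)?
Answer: 384679/175320 ≈ 2.1942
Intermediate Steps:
R(T) = T*(-3 + T) (R(T) = (T + 0)*(T - 3) = T*(-3 + T))
E(t, F) = 6 + F (E(t, F) = (6 + F)*1 = 6 + F)
(21717/E(-95, R(-3)) + 47180)/((33*6)*(-25) + 26865) = (21717/(6 - 3*(-3 - 3)) + 47180)/((33*6)*(-25) + 26865) = (21717/(6 - 3*(-6)) + 47180)/(198*(-25) + 26865) = (21717/(6 + 18) + 47180)/(-4950 + 26865) = (21717/24 + 47180)/21915 = (21717*(1/24) + 47180)*(1/21915) = (7239/8 + 47180)*(1/21915) = (384679/8)*(1/21915) = 384679/175320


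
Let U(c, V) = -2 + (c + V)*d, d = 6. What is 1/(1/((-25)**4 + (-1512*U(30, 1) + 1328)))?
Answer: 113745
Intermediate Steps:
U(c, V) = -2 + 6*V + 6*c (U(c, V) = -2 + (c + V)*6 = -2 + (V + c)*6 = -2 + (6*V + 6*c) = -2 + 6*V + 6*c)
1/(1/((-25)**4 + (-1512*U(30, 1) + 1328))) = 1/(1/((-25)**4 + (-1512*(-2 + 6*1 + 6*30) + 1328))) = 1/(1/(390625 + (-1512*(-2 + 6 + 180) + 1328))) = 1/(1/(390625 + (-1512*184 + 1328))) = 1/(1/(390625 + (-278208 + 1328))) = 1/(1/(390625 - 276880)) = 1/(1/113745) = 113745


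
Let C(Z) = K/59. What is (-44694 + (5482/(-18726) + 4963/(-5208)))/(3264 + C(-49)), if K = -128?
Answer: -6123222559567/446868874752 ≈ -13.702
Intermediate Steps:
C(Z) = -128/59
(-44694 + (5482/(-18726) + 4963/(-5208)))/(3264 + C(-49)) = (-44694 + (5482/(-18726) + 4963/(-5208)))/(3264 - 128/59) = (-44694 + (5482*(-1/18726) + 4963*(-1/5208)))/(192448/59) = (-44694 + (-2741/9363 - 709/744))*(59/192448) = (-44694 - 2892557/2322024)*(59/192448) = -103783433213/2322024*59/192448 = -6123222559567/446868874752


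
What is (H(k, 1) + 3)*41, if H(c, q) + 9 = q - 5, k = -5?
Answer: -410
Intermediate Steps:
H(c, q) = -14 + q (H(c, q) = -9 + (q - 5) = -9 + (-5 + q) = -14 + q)
(H(k, 1) + 3)*41 = ((-14 + 1) + 3)*41 = (-13 + 3)*41 = -10*41 = -410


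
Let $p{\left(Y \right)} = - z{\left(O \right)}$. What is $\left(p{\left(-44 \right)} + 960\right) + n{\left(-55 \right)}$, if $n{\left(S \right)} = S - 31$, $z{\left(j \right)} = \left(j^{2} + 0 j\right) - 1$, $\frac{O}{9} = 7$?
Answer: $-3094$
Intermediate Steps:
$O = 63$ ($O = 9 \cdot 7 = 63$)
$z{\left(j \right)} = -1 + j^{2}$ ($z{\left(j \right)} = \left(j^{2} + 0\right) - 1 = j^{2} - 1 = -1 + j^{2}$)
$n{\left(S \right)} = -31 + S$
$p{\left(Y \right)} = -3968$ ($p{\left(Y \right)} = - (-1 + 63^{2}) = - (-1 + 3969) = \left(-1\right) 3968 = -3968$)
$\left(p{\left(-44 \right)} + 960\right) + n{\left(-55 \right)} = \left(-3968 + 960\right) - 86 = -3008 - 86 = -3094$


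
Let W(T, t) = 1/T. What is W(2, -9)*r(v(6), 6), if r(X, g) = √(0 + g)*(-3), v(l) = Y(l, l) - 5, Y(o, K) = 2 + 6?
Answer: -3*√6/2 ≈ -3.6742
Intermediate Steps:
Y(o, K) = 8
v(l) = 3 (v(l) = 8 - 5 = 3)
r(X, g) = -3*√g (r(X, g) = √g*(-3) = -3*√g)
W(2, -9)*r(v(6), 6) = (-3*√6)/2 = -3*√6/2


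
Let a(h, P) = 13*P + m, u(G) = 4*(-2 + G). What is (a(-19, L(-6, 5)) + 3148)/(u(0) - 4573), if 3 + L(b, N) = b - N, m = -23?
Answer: -327/509 ≈ -0.64244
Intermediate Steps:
L(b, N) = -3 + b - N (L(b, N) = -3 + (b - N) = -3 + b - N)
u(G) = -8 + 4*G
a(h, P) = -23 + 13*P (a(h, P) = 13*P - 23 = -23 + 13*P)
(a(-19, L(-6, 5)) + 3148)/(u(0) - 4573) = ((-23 + 13*(-3 - 6 - 1*5)) + 3148)/((-8 + 4*0) - 4573) = ((-23 + 13*(-3 - 6 - 5)) + 3148)/((-8 + 0) - 4573) = ((-23 + 13*(-14)) + 3148)/(-8 - 4573) = ((-23 - 182) + 3148)/(-4581) = (-205 + 3148)*(-1/4581) = 2943*(-1/4581) = -327/509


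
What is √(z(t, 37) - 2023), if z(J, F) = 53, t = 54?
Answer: I*√1970 ≈ 44.385*I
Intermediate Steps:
√(z(t, 37) - 2023) = √(53 - 2023) = √(-1970) = I*√1970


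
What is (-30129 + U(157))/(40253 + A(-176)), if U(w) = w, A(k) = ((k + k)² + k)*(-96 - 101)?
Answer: 29972/24334163 ≈ 0.0012317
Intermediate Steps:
A(k) = -788*k² - 197*k (A(k) = ((2*k)² + k)*(-197) = (4*k² + k)*(-197) = (k + 4*k²)*(-197) = -788*k² - 197*k)
(-30129 + U(157))/(40253 + A(-176)) = (-30129 + 157)/(40253 - 197*(-176)*(1 + 4*(-176))) = -29972/(40253 - 197*(-176)*(1 - 704)) = -29972/(40253 - 197*(-176)*(-703)) = -29972/(40253 - 24374416) = -29972/(-24334163) = -29972*(-1/24334163) = 29972/24334163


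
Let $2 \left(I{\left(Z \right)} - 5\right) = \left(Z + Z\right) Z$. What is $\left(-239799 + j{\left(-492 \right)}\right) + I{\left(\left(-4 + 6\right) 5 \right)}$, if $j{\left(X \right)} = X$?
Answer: $-240186$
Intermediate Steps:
$I{\left(Z \right)} = 5 + Z^{2}$ ($I{\left(Z \right)} = 5 + \frac{\left(Z + Z\right) Z}{2} = 5 + \frac{2 Z Z}{2} = 5 + \frac{2 Z^{2}}{2} = 5 + Z^{2}$)
$\left(-239799 + j{\left(-492 \right)}\right) + I{\left(\left(-4 + 6\right) 5 \right)} = \left(-239799 - 492\right) + \left(5 + \left(\left(-4 + 6\right) 5\right)^{2}\right) = -240291 + \left(5 + \left(2 \cdot 5\right)^{2}\right) = -240291 + \left(5 + 10^{2}\right) = -240291 + \left(5 + 100\right) = -240291 + 105 = -240186$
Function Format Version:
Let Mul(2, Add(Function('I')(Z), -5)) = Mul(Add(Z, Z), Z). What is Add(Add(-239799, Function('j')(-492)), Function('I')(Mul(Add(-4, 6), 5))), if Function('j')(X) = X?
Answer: -240186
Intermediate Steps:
Function('I')(Z) = Add(5, Pow(Z, 2)) (Function('I')(Z) = Add(5, Mul(Rational(1, 2), Mul(Add(Z, Z), Z))) = Add(5, Mul(Rational(1, 2), Mul(Mul(2, Z), Z))) = Add(5, Mul(Rational(1, 2), Mul(2, Pow(Z, 2)))) = Add(5, Pow(Z, 2)))
Add(Add(-239799, Function('j')(-492)), Function('I')(Mul(Add(-4, 6), 5))) = Add(Add(-239799, -492), Add(5, Pow(Mul(Add(-4, 6), 5), 2))) = Add(-240291, Add(5, Pow(Mul(2, 5), 2))) = Add(-240291, Add(5, Pow(10, 2))) = Add(-240291, Add(5, 100)) = Add(-240291, 105) = -240186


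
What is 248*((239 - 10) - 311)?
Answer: -20336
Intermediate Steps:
248*((239 - 10) - 311) = 248*(229 - 311) = 248*(-82) = -20336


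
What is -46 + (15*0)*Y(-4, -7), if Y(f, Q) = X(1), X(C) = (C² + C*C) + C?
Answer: -46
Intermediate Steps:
X(C) = C + 2*C² (X(C) = (C² + C²) + C = 2*C² + C = C + 2*C²)
Y(f, Q) = 3 (Y(f, Q) = 1*(1 + 2*1) = 1*(1 + 2) = 1*3 = 3)
-46 + (15*0)*Y(-4, -7) = -46 + (15*0)*3 = -46 + 0*3 = -46 + 0 = -46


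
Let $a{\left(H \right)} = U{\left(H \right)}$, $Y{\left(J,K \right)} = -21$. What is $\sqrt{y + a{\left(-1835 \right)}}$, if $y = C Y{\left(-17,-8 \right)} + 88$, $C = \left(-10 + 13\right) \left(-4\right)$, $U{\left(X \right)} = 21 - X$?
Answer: $6 \sqrt{61} \approx 46.862$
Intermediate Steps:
$a{\left(H \right)} = 21 - H$
$C = -12$ ($C = 3 \left(-4\right) = -12$)
$y = 340$ ($y = \left(-12\right) \left(-21\right) + 88 = 252 + 88 = 340$)
$\sqrt{y + a{\left(-1835 \right)}} = \sqrt{340 + \left(21 - -1835\right)} = \sqrt{340 + \left(21 + 1835\right)} = \sqrt{340 + 1856} = \sqrt{2196} = 6 \sqrt{61}$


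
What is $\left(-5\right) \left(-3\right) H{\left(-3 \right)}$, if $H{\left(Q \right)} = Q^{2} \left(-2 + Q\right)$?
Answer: $-675$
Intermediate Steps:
$\left(-5\right) \left(-3\right) H{\left(-3 \right)} = \left(-5\right) \left(-3\right) \left(-3\right)^{2} \left(-2 - 3\right) = 15 \cdot 9 \left(-5\right) = 15 \left(-45\right) = -675$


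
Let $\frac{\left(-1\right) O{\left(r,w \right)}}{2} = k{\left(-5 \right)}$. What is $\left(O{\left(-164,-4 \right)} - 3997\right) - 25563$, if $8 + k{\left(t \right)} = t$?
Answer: $-29534$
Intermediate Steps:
$k{\left(t \right)} = -8 + t$
$O{\left(r,w \right)} = 26$ ($O{\left(r,w \right)} = - 2 \left(-8 - 5\right) = \left(-2\right) \left(-13\right) = 26$)
$\left(O{\left(-164,-4 \right)} - 3997\right) - 25563 = \left(26 - 3997\right) - 25563 = -3971 - 25563 = -29534$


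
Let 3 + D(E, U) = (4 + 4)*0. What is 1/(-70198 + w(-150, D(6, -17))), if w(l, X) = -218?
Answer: -1/70416 ≈ -1.4201e-5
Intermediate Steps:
D(E, U) = -3 (D(E, U) = -3 + (4 + 4)*0 = -3 + 8*0 = -3 + 0 = -3)
1/(-70198 + w(-150, D(6, -17))) = 1/(-70198 - 218) = 1/(-70416) = -1/70416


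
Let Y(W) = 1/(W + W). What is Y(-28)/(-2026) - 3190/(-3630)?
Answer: 3290257/3744048 ≈ 0.87880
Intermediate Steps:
Y(W) = 1/(2*W)
Y(-28)/(-2026) - 3190/(-3630) = ((½)/(-28))/(-2026) - 3190/(-3630) = ((½)*(-1/28))*(-1/2026) - 3190*(-1/3630) = -1/56*(-1/2026) + 29/33 = 1/113456 + 29/33 = 3290257/3744048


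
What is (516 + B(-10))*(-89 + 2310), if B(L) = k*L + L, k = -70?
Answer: 2678526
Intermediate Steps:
B(L) = -69*L (B(L) = -70*L + L = -69*L)
(516 + B(-10))*(-89 + 2310) = (516 - 69*(-10))*(-89 + 2310) = (516 + 690)*2221 = 1206*2221 = 2678526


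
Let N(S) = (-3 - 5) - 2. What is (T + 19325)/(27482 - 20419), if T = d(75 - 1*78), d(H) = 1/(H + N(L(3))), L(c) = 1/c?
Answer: 251224/91819 ≈ 2.7361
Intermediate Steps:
N(S) = -10 (N(S) = -8 - 2 = -10)
d(H) = 1/(-10 + H) (d(H) = 1/(H - 10) = 1/(-10 + H))
T = -1/13 (T = 1/(-10 + (75 - 1*78)) = 1/(-10 + (75 - 78)) = 1/(-10 - 3) = 1/(-13) = -1/13 ≈ -0.076923)
(T + 19325)/(27482 - 20419) = (-1/13 + 19325)/(27482 - 20419) = (251224/13)/7063 = (251224/13)*(1/7063) = 251224/91819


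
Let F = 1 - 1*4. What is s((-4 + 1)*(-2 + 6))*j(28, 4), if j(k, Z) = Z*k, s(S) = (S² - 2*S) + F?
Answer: 18480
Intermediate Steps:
F = -3 (F = 1 - 4 = -3)
s(S) = -3 + S² - 2*S (s(S) = (S² - 2*S) - 3 = -3 + S² - 2*S)
s((-4 + 1)*(-2 + 6))*j(28, 4) = (-3 + ((-4 + 1)*(-2 + 6))² - 2*(-4 + 1)*(-2 + 6))*(4*28) = (-3 + (-3*4)² - (-6)*4)*112 = (-3 + (-12)² - 2*(-12))*112 = (-3 + 144 + 24)*112 = 165*112 = 18480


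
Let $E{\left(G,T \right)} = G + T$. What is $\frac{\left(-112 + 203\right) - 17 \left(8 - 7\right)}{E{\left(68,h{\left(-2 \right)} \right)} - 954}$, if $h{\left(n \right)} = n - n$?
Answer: $- \frac{37}{443} \approx -0.083521$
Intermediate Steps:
$h{\left(n \right)} = 0$
$\frac{\left(-112 + 203\right) - 17 \left(8 - 7\right)}{E{\left(68,h{\left(-2 \right)} \right)} - 954} = \frac{\left(-112 + 203\right) - 17 \left(8 - 7\right)}{\left(68 + 0\right) - 954} = \frac{91 - 17}{68 - 954} = \frac{91 - 17}{-886} = 74 \left(- \frac{1}{886}\right) = - \frac{37}{443}$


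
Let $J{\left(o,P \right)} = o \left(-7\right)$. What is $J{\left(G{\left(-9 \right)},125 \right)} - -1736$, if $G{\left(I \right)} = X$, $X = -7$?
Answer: $1785$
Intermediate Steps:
$G{\left(I \right)} = -7$
$J{\left(o,P \right)} = - 7 o$
$J{\left(G{\left(-9 \right)},125 \right)} - -1736 = \left(-7\right) \left(-7\right) - -1736 = 49 + 1736 = 1785$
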